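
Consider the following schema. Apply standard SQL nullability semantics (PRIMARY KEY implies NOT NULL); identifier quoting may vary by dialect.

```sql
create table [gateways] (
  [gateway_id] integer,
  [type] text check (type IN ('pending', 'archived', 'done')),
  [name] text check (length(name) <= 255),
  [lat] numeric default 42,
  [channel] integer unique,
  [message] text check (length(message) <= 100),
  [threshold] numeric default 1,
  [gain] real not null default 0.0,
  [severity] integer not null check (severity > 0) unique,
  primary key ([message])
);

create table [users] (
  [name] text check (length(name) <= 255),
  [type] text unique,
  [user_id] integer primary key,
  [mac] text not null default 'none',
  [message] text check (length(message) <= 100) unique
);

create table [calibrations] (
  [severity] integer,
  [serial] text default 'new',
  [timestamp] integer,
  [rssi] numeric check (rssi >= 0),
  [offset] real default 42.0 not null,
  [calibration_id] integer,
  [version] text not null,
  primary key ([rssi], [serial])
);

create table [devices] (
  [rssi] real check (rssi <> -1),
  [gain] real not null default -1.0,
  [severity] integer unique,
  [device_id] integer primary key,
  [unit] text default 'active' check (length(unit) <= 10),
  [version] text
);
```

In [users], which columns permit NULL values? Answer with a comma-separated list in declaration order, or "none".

name, type, message

- name: CHECK does not forbid NULL (a CHECK constraint passes when its expression is NULL) → nullable.
- type: UNIQUE does not imply NOT NULL → nullable.
- user_id: part of the PRIMARY KEY, which implies NOT NULL → not nullable.
- mac: declared NOT NULL → not nullable.
- message: CHECK does not forbid NULL (a CHECK constraint passes when its expression is NULL) → nullable.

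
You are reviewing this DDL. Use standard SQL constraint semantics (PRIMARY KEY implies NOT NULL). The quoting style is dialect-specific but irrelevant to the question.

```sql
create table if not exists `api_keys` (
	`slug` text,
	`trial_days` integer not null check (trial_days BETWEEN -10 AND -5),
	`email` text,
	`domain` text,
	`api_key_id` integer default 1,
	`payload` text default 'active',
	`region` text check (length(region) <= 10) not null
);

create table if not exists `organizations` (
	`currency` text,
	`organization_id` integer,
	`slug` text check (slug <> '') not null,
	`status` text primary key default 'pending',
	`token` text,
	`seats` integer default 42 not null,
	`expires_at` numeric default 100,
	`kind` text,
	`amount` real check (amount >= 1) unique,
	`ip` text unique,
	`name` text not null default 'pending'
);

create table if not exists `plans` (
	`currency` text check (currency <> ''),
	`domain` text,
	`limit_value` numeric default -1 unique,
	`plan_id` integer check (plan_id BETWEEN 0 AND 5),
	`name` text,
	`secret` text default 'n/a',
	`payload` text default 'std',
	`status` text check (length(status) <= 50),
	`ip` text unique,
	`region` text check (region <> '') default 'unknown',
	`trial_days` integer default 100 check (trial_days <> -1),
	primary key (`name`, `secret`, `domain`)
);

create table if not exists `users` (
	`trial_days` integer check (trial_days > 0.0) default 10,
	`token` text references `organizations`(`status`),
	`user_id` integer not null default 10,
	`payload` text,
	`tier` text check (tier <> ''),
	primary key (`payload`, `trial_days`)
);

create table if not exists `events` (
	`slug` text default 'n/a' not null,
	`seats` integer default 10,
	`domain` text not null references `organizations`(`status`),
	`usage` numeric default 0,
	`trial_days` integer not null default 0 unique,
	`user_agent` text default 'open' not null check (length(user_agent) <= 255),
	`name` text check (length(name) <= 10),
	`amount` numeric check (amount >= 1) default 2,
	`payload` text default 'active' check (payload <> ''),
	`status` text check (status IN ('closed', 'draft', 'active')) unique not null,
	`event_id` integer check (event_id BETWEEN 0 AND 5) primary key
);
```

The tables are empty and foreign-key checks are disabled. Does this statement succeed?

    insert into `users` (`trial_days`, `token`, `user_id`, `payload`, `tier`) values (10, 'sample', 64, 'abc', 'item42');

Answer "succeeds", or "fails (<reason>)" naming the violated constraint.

NOT NULL columns: payload is supplied; trial_days is supplied; user_id is supplied.
CHECK constraints: 10 satisfies (trial_days > 0.0); 'item42' satisfies (tier <> '').
No constraint is violated.

succeeds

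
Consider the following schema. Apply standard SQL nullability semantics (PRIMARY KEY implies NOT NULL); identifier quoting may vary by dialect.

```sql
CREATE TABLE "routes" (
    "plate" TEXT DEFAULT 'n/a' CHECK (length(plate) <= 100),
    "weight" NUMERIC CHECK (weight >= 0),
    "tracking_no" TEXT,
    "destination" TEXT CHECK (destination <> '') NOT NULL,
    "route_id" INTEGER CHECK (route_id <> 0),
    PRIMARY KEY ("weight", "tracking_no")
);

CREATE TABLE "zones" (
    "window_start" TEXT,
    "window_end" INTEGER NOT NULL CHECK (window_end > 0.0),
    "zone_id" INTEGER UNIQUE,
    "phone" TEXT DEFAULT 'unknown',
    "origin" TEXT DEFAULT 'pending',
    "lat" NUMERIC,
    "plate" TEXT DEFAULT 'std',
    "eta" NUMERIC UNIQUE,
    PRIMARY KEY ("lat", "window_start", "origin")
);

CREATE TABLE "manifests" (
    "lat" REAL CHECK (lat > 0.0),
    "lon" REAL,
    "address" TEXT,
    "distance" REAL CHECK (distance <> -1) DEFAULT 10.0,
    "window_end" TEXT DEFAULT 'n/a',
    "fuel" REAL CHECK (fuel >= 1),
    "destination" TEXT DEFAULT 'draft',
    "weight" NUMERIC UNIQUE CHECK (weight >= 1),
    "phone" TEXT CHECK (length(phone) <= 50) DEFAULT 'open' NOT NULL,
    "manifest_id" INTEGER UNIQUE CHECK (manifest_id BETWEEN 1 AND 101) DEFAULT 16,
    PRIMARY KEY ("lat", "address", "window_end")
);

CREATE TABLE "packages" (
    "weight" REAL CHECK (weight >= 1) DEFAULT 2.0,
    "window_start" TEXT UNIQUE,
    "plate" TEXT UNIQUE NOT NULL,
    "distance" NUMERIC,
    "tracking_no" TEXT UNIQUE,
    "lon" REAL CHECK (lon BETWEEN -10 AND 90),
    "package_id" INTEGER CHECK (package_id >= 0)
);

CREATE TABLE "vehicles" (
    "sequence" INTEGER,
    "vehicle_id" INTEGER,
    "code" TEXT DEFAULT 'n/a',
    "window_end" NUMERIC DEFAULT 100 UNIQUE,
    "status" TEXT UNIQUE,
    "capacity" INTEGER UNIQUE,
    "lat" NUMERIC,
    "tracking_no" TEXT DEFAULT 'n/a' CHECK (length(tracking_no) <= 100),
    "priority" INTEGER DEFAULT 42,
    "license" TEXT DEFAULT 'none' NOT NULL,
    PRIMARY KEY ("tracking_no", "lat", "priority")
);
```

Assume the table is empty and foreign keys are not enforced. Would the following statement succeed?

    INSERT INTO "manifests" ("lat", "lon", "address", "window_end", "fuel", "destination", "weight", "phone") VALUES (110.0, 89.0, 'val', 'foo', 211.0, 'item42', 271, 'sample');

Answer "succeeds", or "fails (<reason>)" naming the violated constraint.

NOT NULL columns: address is supplied; lat is supplied; phone is supplied; window_end is supplied.
CHECK constraints: 110.0 satisfies (lat > 0.0); 211.0 satisfies (fuel >= 1); 271 satisfies (weight >= 1); 'sample' satisfies (length(phone) <= 50).
No constraint is violated.

succeeds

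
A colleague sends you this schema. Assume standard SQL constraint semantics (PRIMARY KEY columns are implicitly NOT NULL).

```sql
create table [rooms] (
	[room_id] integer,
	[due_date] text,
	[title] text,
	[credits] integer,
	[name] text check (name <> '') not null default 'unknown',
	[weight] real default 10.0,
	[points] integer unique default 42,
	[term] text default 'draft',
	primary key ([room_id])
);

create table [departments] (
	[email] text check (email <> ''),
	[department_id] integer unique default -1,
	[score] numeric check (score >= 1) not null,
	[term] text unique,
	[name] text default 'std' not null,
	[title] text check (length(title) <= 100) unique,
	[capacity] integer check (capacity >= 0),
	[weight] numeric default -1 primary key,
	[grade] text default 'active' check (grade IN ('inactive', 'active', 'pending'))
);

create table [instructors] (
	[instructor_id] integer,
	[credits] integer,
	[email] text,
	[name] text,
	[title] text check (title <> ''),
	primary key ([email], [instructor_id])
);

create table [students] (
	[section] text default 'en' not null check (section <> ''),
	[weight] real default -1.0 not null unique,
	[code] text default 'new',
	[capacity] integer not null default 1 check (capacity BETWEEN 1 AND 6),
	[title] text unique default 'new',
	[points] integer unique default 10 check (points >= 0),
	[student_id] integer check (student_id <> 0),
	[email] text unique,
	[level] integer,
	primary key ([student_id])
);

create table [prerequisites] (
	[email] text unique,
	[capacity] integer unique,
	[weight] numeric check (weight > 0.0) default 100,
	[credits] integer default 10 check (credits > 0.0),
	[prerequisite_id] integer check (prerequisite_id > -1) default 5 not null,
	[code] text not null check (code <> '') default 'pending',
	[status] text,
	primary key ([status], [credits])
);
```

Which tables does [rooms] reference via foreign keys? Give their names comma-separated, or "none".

No column in rooms has a REFERENCES clause.

none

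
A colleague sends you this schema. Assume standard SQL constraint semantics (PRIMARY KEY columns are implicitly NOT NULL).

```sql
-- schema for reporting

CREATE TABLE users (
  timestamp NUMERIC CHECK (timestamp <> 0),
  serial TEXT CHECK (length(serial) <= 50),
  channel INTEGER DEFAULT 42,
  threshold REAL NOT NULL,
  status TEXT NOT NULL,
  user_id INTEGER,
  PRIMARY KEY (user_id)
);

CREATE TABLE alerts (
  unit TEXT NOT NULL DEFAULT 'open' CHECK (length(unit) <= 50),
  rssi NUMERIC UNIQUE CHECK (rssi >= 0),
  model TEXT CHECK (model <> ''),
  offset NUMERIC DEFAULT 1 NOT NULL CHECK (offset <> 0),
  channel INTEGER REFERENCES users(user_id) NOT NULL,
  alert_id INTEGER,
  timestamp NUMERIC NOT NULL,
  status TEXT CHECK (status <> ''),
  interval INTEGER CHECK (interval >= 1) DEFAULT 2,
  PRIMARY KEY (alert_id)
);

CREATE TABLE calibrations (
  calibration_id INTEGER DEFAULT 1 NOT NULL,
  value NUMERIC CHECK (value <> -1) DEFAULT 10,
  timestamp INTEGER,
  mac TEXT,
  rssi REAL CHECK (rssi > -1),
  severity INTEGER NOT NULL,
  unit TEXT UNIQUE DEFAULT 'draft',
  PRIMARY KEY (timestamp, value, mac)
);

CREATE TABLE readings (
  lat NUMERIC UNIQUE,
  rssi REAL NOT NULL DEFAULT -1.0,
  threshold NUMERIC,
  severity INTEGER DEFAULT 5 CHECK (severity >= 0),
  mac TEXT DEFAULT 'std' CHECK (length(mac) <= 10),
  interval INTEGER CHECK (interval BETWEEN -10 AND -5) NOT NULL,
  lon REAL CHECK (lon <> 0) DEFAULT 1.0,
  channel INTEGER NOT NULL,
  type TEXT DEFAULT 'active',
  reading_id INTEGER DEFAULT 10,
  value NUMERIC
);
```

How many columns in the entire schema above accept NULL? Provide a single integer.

17

users: 3 nullable (timestamp, serial, channel — PK (user_id) and explicit NOT NULL columns excluded).
alerts: 4 nullable (rssi, model, status, interval — PK (alert_id) and explicit NOT NULL columns excluded).
calibrations: 2 nullable (rssi, unit — PK (timestamp, value, mac) and explicit NOT NULL columns excluded).
readings: 8 nullable (lat, threshold, severity, mac, lon, type, reading_id, value — PK none and explicit NOT NULL columns excluded).
Total: 3 + 4 + 2 + 8 = 17.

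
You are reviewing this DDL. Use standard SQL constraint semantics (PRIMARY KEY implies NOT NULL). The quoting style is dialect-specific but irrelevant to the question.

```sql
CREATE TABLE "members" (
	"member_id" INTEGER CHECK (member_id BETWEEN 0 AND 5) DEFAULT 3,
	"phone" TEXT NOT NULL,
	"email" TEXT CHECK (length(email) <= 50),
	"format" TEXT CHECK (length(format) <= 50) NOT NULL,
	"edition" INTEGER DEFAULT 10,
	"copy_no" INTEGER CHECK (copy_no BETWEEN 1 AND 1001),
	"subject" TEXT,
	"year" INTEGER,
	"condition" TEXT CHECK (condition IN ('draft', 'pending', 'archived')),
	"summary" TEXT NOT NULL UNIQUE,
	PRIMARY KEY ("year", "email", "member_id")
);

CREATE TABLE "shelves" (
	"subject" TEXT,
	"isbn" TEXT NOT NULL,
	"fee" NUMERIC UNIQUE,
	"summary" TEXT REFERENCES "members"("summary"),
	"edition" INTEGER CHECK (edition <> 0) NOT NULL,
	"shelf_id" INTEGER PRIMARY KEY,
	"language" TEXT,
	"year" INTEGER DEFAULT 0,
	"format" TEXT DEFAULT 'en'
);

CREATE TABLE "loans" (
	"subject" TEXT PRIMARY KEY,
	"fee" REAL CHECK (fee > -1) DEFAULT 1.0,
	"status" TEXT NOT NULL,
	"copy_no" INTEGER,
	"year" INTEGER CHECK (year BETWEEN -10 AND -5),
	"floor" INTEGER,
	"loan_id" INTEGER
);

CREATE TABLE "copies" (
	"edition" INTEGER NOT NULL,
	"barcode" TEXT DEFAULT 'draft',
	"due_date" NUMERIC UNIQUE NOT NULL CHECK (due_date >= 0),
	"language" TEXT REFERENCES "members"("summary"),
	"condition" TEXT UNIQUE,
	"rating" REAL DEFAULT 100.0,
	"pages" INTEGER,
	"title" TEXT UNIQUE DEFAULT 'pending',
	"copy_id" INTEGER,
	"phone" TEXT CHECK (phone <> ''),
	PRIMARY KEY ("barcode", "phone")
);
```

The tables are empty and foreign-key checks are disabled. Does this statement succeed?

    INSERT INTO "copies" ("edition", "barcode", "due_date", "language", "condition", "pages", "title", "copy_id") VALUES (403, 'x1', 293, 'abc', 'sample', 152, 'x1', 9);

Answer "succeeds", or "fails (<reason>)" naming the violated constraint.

fails (NOT NULL on phone)

phone is omitted from the column list and has no DEFAULT, so it would receive NULL.
But phone is part of the PRIMARY KEY (implied NOT NULL).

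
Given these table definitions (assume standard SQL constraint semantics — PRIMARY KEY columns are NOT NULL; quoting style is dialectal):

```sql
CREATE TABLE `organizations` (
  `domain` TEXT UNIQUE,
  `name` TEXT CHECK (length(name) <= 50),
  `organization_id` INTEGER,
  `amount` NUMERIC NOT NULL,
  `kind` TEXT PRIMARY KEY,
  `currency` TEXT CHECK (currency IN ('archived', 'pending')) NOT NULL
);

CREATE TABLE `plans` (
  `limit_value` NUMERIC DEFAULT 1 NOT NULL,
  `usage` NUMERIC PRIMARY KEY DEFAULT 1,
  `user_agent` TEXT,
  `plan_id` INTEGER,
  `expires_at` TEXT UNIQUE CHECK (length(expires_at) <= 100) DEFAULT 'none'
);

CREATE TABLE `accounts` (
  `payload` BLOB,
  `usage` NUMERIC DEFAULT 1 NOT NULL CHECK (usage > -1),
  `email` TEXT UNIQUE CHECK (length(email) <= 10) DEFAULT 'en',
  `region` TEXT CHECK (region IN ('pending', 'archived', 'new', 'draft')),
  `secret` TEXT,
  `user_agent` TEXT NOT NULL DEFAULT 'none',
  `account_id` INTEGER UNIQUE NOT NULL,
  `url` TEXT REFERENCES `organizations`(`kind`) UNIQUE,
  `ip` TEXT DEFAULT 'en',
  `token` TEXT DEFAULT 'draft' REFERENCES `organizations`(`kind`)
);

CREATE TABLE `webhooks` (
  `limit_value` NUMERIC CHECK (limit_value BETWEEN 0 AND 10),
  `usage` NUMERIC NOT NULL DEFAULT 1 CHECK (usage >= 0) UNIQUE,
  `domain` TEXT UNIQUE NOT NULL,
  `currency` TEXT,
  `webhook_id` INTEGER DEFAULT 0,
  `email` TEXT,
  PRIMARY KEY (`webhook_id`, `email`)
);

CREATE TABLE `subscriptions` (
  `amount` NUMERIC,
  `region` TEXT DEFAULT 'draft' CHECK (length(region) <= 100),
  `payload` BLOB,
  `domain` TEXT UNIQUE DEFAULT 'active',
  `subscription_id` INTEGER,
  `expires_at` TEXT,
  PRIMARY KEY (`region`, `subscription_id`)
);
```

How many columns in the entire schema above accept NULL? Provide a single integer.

organizations: 3 nullable (domain, name, organization_id — PK (kind) and explicit NOT NULL columns excluded).
plans: 3 nullable (user_agent, plan_id, expires_at — PK (usage) and explicit NOT NULL columns excluded).
accounts: 7 nullable (payload, email, region, secret, url, ip, token — PK none and explicit NOT NULL columns excluded).
webhooks: 2 nullable (limit_value, currency — PK (webhook_id, email) and explicit NOT NULL columns excluded).
subscriptions: 4 nullable (amount, payload, domain, expires_at — PK (region, subscription_id) and explicit NOT NULL columns excluded).
Total: 3 + 3 + 7 + 2 + 4 = 19.

19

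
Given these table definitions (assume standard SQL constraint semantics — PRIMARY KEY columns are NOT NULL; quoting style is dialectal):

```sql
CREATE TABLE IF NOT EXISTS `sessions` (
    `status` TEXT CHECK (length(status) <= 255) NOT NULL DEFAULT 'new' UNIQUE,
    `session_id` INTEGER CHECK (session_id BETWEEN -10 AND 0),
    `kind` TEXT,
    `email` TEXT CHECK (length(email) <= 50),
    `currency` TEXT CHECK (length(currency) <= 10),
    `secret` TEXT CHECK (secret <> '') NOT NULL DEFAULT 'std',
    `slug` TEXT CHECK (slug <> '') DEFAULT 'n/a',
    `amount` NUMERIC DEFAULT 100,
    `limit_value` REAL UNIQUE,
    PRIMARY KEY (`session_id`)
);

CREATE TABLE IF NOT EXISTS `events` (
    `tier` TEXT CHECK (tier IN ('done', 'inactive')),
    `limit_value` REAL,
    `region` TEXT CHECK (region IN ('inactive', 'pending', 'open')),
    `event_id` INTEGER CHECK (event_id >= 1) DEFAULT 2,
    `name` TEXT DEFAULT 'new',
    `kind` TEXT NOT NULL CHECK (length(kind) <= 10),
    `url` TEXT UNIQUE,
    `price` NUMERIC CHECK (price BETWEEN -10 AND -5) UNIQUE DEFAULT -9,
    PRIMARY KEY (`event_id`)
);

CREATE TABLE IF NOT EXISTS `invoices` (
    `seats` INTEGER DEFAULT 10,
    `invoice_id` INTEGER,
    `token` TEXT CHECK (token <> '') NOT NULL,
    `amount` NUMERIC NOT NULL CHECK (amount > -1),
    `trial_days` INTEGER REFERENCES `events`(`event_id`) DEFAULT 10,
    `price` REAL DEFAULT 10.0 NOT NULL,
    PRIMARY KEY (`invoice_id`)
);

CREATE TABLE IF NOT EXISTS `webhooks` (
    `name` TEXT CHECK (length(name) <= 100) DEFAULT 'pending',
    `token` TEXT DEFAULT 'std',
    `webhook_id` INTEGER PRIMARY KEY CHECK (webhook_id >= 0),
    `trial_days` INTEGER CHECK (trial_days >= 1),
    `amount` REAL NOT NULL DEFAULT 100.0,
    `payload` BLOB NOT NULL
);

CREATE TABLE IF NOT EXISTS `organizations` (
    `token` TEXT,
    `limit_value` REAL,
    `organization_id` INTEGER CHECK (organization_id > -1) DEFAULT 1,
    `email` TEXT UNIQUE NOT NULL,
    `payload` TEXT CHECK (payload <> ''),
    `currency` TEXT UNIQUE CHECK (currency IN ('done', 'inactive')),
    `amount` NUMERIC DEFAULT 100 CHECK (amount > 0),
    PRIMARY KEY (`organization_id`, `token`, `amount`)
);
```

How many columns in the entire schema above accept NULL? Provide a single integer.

sessions: 6 nullable (kind, email, currency, slug, amount, limit_value — PK (session_id) and explicit NOT NULL columns excluded).
events: 6 nullable (tier, limit_value, region, name, url, price — PK (event_id) and explicit NOT NULL columns excluded).
invoices: 2 nullable (seats, trial_days — PK (invoice_id) and explicit NOT NULL columns excluded).
webhooks: 3 nullable (name, token, trial_days — PK (webhook_id) and explicit NOT NULL columns excluded).
organizations: 3 nullable (limit_value, payload, currency — PK (organization_id, token, amount) and explicit NOT NULL columns excluded).
Total: 6 + 6 + 2 + 3 + 3 = 20.

20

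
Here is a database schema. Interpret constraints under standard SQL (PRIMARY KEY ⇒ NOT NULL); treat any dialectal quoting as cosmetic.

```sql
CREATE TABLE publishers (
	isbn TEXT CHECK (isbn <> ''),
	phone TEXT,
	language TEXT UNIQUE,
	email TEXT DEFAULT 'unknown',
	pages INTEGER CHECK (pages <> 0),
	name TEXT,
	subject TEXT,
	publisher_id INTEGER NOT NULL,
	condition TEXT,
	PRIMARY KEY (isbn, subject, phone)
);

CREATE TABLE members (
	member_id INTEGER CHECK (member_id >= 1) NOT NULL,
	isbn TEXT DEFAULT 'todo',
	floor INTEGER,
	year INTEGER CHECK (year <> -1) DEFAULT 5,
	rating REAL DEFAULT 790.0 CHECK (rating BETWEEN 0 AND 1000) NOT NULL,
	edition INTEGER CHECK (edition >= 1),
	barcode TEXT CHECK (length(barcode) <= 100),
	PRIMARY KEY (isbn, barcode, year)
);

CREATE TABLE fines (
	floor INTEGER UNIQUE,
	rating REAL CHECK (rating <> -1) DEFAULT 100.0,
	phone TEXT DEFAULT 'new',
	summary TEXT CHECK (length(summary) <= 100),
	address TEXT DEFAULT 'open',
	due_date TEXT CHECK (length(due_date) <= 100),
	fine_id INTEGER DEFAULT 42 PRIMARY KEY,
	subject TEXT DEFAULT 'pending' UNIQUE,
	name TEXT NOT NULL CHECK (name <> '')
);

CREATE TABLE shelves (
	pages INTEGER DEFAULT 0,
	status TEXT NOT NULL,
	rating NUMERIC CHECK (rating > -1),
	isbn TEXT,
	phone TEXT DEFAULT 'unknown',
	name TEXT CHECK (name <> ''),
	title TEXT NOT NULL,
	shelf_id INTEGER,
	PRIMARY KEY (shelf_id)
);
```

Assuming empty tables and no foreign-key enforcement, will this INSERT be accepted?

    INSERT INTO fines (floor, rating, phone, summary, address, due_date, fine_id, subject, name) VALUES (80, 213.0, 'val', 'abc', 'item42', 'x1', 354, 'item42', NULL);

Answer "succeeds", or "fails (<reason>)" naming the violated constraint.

name is explicitly set to NULL, but name is declared NOT NULL.

fails (NOT NULL on name)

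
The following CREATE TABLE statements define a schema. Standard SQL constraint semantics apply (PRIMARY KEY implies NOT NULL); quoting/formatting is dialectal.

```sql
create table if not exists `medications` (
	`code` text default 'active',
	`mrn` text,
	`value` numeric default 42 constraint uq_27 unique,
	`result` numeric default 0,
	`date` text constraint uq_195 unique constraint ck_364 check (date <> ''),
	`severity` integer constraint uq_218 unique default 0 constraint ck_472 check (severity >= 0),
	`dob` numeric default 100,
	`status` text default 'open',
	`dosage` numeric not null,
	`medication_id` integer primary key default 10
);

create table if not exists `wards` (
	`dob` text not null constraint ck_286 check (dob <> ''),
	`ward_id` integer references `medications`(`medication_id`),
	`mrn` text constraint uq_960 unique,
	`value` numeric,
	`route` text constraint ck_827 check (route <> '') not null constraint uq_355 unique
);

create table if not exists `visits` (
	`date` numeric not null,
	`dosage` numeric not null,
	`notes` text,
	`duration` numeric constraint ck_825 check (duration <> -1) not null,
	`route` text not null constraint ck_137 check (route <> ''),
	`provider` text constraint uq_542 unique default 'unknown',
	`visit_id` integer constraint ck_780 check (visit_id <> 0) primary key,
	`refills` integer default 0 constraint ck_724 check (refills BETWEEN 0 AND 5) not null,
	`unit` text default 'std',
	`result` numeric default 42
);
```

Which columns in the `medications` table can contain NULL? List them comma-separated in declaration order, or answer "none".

code, mrn, value, result, date, severity, dob, status

- code: DEFAULT only fills an omitted column; an explicit NULL is still allowed → nullable.
- mrn: no NOT NULL constraint applies → nullable.
- value: UNIQUE does not imply NOT NULL → nullable.
- result: DEFAULT only fills an omitted column; an explicit NULL is still allowed → nullable.
- date: CHECK does not forbid NULL (a CHECK constraint passes when its expression is NULL) → nullable.
- severity: CHECK does not forbid NULL (a CHECK constraint passes when its expression is NULL) → nullable.
- dob: DEFAULT only fills an omitted column; an explicit NULL is still allowed → nullable.
- status: DEFAULT only fills an omitted column; an explicit NULL is still allowed → nullable.
- dosage: declared NOT NULL → not nullable.
- medication_id: part of the PRIMARY KEY, which implies NOT NULL → not nullable.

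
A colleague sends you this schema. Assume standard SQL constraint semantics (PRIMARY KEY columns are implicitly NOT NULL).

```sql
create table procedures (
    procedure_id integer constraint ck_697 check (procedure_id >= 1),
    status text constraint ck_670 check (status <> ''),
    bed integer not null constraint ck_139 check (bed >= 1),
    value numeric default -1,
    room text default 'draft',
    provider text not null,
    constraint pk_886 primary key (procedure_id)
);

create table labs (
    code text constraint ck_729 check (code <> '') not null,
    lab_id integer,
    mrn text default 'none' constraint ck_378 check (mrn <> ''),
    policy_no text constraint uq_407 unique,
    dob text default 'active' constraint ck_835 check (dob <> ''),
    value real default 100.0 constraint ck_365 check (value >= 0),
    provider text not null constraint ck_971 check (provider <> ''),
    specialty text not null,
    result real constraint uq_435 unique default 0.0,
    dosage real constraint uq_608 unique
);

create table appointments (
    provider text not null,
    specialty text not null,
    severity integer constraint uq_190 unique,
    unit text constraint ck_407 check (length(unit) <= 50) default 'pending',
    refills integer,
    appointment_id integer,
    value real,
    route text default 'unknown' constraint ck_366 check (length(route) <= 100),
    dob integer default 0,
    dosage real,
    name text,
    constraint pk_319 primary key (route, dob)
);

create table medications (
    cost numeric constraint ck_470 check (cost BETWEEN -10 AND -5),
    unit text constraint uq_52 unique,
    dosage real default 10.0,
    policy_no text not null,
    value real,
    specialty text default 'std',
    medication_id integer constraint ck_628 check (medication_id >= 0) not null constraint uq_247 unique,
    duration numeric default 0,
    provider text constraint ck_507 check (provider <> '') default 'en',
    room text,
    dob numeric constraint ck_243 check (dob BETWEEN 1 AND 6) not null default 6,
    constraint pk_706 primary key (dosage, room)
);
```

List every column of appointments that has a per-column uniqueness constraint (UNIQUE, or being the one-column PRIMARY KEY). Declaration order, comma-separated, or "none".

- provider: no UNIQUE or single-column PK constraint.
- specialty: no UNIQUE or single-column PK constraint.
- severity: declared UNIQUE → unique.
- unit: no UNIQUE or single-column PK constraint.
- refills: no UNIQUE or single-column PK constraint.
- appointment_id: no UNIQUE or single-column PK constraint.
- value: no UNIQUE or single-column PK constraint.
- route: part of a composite PRIMARY KEY — only the tuple is unique, not this column on its own.
- dob: part of a composite PRIMARY KEY — only the tuple is unique, not this column on its own.
- dosage: no UNIQUE or single-column PK constraint.
- name: no UNIQUE or single-column PK constraint.

severity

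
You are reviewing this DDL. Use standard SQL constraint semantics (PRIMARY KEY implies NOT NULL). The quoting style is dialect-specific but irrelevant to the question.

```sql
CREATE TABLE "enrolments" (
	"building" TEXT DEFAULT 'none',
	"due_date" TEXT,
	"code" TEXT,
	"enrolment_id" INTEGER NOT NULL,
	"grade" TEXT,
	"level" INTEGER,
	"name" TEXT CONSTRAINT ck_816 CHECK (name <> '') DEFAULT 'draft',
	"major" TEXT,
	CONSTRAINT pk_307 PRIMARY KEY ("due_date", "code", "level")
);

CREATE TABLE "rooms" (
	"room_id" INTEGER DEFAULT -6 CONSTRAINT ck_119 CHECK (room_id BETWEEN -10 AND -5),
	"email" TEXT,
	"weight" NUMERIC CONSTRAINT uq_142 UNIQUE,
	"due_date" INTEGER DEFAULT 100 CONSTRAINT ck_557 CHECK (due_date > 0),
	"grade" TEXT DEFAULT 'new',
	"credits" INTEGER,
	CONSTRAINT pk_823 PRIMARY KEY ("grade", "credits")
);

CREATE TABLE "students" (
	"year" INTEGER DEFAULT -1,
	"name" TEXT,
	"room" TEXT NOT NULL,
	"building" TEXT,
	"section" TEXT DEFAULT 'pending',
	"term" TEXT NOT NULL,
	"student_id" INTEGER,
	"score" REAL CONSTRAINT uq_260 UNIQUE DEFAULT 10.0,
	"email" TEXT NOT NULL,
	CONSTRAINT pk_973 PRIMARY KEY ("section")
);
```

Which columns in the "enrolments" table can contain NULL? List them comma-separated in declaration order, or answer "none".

building, grade, name, major

- building: DEFAULT only fills an omitted column; an explicit NULL is still allowed → nullable.
- due_date: part of the PRIMARY KEY, which implies NOT NULL → not nullable.
- code: part of the PRIMARY KEY, which implies NOT NULL → not nullable.
- enrolment_id: declared NOT NULL → not nullable.
- grade: no NOT NULL constraint applies → nullable.
- level: part of the PRIMARY KEY, which implies NOT NULL → not nullable.
- name: CHECK does not forbid NULL (a CHECK constraint passes when its expression is NULL) → nullable.
- major: no NOT NULL constraint applies → nullable.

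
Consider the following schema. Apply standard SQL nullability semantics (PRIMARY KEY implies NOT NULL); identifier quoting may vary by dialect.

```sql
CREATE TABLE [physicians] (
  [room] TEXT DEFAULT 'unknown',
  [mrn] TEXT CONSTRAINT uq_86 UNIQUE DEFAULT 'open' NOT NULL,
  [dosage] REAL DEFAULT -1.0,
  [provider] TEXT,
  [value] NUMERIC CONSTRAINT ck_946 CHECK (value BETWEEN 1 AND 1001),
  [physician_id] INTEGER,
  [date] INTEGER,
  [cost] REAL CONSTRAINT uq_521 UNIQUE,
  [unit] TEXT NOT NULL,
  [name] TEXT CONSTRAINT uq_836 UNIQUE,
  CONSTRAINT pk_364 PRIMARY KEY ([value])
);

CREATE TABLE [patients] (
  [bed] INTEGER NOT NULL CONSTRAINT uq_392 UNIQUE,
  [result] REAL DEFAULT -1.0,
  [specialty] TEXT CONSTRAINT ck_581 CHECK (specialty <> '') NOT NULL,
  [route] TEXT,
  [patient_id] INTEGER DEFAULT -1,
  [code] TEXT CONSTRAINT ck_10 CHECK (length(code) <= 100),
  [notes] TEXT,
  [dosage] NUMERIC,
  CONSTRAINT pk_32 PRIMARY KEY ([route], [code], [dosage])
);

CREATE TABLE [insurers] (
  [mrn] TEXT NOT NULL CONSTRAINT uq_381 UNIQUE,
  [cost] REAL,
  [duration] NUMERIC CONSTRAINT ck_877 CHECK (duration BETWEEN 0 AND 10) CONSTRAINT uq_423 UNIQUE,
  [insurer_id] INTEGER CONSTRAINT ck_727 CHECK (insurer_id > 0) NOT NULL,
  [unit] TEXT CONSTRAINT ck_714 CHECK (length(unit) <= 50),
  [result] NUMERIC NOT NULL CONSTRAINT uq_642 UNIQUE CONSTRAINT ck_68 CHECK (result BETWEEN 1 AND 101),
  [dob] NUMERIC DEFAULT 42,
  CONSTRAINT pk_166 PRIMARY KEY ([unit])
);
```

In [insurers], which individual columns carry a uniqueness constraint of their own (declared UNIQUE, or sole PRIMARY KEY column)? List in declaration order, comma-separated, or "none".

- mrn: declared UNIQUE → unique.
- cost: no UNIQUE or single-column PK constraint.
- duration: declared UNIQUE → unique.
- insurer_id: no UNIQUE or single-column PK constraint.
- unit: single-column PRIMARY KEY → unique.
- result: declared UNIQUE → unique.
- dob: no UNIQUE or single-column PK constraint.

mrn, duration, unit, result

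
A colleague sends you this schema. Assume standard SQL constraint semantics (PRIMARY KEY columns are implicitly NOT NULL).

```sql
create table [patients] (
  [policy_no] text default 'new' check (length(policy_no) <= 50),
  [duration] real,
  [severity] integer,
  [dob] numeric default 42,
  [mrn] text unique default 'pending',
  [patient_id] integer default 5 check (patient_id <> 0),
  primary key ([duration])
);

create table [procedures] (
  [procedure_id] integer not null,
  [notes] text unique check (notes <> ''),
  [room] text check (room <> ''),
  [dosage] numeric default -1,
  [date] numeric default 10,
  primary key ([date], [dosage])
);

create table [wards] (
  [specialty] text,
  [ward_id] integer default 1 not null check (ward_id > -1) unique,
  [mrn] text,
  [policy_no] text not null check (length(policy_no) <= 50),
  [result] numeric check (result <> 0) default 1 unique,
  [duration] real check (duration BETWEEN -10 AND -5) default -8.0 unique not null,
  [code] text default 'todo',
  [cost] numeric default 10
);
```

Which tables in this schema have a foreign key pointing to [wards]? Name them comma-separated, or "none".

none

No REFERENCES clause anywhere in the schema names wards.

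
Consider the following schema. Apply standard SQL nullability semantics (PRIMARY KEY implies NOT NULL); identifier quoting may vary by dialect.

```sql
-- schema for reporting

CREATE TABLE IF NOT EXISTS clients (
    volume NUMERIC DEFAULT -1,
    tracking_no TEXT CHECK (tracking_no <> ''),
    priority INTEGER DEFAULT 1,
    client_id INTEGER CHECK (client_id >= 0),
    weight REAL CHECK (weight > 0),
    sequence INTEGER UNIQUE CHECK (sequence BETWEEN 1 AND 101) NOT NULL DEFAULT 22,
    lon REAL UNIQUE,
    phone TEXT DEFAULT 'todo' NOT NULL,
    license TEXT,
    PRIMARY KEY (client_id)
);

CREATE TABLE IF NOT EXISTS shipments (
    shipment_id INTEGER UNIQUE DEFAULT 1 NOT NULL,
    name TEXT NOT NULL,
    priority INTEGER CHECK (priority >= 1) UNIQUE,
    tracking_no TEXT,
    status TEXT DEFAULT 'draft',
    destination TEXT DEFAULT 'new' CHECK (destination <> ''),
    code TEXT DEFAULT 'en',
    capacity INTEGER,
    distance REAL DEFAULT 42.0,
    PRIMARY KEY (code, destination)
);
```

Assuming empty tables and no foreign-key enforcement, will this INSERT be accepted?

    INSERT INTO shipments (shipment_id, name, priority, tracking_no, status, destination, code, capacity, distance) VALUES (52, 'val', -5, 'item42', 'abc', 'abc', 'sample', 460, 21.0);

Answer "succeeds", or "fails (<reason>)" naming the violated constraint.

fails (CHECK on priority)

The value -5 for priority violates CHECK (priority >= 1).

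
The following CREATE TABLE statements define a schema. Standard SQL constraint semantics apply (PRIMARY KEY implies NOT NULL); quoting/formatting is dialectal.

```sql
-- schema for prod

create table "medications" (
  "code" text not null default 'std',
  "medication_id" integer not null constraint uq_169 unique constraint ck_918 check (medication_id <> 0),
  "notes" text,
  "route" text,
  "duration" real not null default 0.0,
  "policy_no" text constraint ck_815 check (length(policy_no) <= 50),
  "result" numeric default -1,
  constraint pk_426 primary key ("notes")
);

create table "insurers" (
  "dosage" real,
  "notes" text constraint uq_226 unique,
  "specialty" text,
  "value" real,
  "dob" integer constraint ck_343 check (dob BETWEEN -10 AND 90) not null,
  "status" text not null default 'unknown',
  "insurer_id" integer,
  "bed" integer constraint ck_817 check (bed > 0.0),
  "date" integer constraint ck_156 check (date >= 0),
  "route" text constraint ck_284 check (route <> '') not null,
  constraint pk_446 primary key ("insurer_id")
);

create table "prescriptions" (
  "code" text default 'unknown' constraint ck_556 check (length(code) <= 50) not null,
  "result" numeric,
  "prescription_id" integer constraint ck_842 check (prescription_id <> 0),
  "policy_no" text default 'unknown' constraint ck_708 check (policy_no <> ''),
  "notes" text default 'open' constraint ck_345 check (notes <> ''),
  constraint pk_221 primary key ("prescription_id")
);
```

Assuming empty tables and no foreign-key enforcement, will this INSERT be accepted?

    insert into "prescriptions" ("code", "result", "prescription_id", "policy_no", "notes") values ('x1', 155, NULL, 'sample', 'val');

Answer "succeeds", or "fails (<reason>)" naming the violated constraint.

fails (NOT NULL on prescription_id)

prescription_id is explicitly set to NULL, but prescription_id is part of the PRIMARY KEY (implied NOT NULL).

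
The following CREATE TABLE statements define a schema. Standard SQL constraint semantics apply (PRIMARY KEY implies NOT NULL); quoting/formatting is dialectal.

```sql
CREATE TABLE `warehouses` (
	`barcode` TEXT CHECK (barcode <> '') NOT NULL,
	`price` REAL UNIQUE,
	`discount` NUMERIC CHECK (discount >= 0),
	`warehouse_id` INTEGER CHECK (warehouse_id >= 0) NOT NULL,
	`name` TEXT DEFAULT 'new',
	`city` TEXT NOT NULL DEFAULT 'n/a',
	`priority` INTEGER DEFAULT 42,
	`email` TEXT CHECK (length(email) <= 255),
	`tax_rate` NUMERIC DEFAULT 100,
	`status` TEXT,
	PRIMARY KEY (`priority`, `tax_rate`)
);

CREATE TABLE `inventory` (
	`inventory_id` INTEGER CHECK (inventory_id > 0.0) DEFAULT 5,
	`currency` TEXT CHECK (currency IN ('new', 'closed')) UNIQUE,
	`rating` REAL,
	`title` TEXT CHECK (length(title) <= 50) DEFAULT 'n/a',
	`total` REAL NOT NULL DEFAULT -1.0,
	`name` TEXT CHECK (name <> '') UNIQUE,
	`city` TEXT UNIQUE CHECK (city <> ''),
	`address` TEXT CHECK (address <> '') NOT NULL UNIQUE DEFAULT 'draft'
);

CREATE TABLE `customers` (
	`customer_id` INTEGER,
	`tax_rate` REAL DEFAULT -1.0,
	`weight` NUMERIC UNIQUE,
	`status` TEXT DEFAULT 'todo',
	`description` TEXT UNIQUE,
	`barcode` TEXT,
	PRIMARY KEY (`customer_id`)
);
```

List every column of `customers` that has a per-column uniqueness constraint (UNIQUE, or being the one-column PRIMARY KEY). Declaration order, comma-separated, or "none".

- customer_id: single-column PRIMARY KEY → unique.
- tax_rate: no UNIQUE or single-column PK constraint.
- weight: declared UNIQUE → unique.
- status: no UNIQUE or single-column PK constraint.
- description: declared UNIQUE → unique.
- barcode: no UNIQUE or single-column PK constraint.

customer_id, weight, description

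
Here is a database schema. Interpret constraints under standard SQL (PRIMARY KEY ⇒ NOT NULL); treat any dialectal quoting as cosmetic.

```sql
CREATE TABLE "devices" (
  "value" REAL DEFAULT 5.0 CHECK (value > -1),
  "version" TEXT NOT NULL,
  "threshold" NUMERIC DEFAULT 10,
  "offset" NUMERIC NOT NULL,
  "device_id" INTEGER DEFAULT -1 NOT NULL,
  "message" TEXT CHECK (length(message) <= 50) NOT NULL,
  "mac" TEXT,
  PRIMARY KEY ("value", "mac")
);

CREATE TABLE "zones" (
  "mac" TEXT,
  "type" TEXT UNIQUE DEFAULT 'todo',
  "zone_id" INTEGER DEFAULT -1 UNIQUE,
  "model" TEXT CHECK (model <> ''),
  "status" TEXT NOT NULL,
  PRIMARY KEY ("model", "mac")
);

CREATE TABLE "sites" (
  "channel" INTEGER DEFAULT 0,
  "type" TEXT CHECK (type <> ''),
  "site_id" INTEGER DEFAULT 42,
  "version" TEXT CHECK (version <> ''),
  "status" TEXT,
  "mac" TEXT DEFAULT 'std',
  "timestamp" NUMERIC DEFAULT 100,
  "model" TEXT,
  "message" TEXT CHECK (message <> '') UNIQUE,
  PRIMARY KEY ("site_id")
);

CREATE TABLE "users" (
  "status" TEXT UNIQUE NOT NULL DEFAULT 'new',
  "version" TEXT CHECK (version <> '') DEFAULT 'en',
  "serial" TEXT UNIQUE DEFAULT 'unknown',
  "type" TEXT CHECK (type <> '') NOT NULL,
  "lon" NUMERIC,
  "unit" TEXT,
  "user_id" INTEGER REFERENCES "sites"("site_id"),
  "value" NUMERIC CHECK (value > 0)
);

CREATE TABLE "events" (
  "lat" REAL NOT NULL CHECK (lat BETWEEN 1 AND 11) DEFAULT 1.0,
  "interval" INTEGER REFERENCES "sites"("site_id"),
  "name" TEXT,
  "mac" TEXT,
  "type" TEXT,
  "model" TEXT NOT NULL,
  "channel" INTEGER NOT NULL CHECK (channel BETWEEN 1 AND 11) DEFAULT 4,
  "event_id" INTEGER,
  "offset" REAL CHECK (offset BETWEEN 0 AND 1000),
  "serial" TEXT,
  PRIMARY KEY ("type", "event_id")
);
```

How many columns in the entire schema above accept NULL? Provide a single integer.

devices: 1 nullable (threshold — PK (value, mac) and explicit NOT NULL columns excluded).
zones: 2 nullable (type, zone_id — PK (model, mac) and explicit NOT NULL columns excluded).
sites: 8 nullable (channel, type, version, status, mac, timestamp, model, message — PK (site_id) and explicit NOT NULL columns excluded).
users: 6 nullable (version, serial, lon, unit, user_id, value — PK none and explicit NOT NULL columns excluded).
events: 5 nullable (interval, name, mac, offset, serial — PK (type, event_id) and explicit NOT NULL columns excluded).
Total: 1 + 2 + 8 + 6 + 5 = 22.

22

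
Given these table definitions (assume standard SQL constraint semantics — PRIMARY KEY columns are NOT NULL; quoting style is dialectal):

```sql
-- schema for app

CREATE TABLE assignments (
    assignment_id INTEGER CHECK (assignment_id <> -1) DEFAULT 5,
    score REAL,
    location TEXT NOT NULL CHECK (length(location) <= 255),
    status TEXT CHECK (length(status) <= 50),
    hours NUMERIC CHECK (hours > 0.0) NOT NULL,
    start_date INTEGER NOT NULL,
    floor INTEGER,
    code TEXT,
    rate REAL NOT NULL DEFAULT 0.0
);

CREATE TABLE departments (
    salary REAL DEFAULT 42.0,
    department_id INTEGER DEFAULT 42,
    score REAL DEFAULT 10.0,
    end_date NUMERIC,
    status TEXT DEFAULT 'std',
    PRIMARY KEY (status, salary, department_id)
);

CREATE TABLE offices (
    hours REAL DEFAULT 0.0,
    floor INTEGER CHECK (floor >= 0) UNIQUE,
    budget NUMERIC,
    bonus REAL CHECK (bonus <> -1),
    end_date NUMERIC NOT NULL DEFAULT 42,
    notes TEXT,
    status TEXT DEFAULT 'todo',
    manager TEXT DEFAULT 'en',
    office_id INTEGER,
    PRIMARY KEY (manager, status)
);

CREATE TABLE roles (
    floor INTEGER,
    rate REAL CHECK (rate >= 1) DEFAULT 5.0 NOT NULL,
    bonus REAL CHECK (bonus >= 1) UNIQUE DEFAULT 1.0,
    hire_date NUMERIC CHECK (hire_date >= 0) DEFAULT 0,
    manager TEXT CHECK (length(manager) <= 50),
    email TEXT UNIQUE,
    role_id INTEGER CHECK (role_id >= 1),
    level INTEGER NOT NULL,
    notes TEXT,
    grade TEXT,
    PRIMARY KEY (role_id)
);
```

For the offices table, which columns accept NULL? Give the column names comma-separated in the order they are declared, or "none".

hours, floor, budget, bonus, notes, office_id

- hours: DEFAULT only fills an omitted column; an explicit NULL is still allowed → nullable.
- floor: CHECK does not forbid NULL (a CHECK constraint passes when its expression is NULL) → nullable.
- budget: no NOT NULL constraint applies → nullable.
- bonus: CHECK does not forbid NULL (a CHECK constraint passes when its expression is NULL) → nullable.
- end_date: declared NOT NULL → not nullable.
- notes: no NOT NULL constraint applies → nullable.
- status: part of the PRIMARY KEY, which implies NOT NULL → not nullable.
- manager: part of the PRIMARY KEY, which implies NOT NULL → not nullable.
- office_id: no NOT NULL constraint applies → nullable.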